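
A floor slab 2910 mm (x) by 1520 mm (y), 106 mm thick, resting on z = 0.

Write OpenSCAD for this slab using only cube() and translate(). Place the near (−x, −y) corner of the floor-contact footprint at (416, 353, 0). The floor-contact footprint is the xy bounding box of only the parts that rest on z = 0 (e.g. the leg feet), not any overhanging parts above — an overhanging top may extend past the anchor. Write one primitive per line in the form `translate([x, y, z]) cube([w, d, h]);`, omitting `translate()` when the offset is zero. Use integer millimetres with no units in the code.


translate([416, 353, 0]) cube([2910, 1520, 106]);


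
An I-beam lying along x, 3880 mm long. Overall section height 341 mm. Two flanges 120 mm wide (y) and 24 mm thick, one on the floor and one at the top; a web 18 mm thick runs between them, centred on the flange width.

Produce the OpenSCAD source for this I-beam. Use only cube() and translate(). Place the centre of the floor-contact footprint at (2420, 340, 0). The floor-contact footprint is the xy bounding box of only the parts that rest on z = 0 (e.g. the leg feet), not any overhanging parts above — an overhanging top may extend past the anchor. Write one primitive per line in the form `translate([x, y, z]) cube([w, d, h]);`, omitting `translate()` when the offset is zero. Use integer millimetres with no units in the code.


translate([480, 280, 0]) cube([3880, 120, 24]);
translate([480, 331, 24]) cube([3880, 18, 293]);
translate([480, 280, 317]) cube([3880, 120, 24]);


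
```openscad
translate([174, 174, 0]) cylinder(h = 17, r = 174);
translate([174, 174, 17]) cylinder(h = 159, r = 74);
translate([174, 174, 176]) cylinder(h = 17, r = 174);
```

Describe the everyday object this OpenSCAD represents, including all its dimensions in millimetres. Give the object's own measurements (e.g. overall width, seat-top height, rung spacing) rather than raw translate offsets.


A spool: two coaxial disc flanges of radius 174 mm and thickness 17 mm, joined by a core cylinder of radius 74 mm and height 159 mm. The lower flange rests on z = 0 and the three cylinders share a vertical axis.


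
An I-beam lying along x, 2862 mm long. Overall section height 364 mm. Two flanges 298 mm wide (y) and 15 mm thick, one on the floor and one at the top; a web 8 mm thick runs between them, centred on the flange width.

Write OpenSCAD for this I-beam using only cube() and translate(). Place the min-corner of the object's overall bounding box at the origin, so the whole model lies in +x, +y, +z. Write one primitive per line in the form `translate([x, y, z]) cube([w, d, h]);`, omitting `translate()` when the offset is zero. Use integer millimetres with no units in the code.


cube([2862, 298, 15]);
translate([0, 145, 15]) cube([2862, 8, 334]);
translate([0, 0, 349]) cube([2862, 298, 15]);


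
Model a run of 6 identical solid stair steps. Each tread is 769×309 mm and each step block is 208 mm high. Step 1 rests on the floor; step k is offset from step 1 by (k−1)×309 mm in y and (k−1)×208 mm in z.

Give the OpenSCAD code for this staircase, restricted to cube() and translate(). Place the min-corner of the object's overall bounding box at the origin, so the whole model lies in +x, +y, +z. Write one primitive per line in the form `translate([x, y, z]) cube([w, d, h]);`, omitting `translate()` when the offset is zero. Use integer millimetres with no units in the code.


cube([769, 309, 208]);
translate([0, 309, 208]) cube([769, 309, 208]);
translate([0, 618, 416]) cube([769, 309, 208]);
translate([0, 927, 624]) cube([769, 309, 208]);
translate([0, 1236, 832]) cube([769, 309, 208]);
translate([0, 1545, 1040]) cube([769, 309, 208]);


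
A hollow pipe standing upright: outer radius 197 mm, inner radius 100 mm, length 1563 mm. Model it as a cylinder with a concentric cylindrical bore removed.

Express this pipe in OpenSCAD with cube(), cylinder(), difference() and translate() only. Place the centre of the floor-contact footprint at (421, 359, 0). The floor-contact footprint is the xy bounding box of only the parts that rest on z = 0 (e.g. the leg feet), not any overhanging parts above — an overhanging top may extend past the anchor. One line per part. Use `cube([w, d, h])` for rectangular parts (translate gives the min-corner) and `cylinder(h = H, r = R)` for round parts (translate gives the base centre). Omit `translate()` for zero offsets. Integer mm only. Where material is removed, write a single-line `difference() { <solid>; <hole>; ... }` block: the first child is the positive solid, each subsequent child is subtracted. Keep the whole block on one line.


difference() { translate([421, 359, 0]) cylinder(h = 1563, r = 197); translate([421, 359, 0]) cylinder(h = 1563, r = 100); }


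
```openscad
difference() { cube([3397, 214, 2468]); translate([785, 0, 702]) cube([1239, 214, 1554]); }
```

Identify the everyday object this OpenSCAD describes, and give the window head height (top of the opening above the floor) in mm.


A wall with a window opening. The window head height is 2256 mm.

A wall with a rectangular opening subtracted — a window. Sill at z = 702, opening 1554 mm tall, so the head is at 702 + 1554 = 2256 mm.


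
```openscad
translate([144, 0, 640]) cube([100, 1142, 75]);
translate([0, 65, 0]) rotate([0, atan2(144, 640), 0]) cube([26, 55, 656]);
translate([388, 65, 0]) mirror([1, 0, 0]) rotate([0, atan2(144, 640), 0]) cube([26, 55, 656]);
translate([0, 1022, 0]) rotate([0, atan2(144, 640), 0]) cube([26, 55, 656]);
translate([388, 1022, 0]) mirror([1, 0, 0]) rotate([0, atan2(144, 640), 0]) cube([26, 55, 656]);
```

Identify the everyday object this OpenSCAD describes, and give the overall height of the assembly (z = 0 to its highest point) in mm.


A sawhorse. The overall height is 715 mm.

A beam across two mirrored pairs of raked legs — a sawhorse. The beam's underside is at z = 640 (matching the legs' vertical rise in atan2(144, 640)) and the beam is 75 mm tall, so its top is at 640 + 75 = 715 mm. The raked legs top out at the beam's underside, so that is the highest point.


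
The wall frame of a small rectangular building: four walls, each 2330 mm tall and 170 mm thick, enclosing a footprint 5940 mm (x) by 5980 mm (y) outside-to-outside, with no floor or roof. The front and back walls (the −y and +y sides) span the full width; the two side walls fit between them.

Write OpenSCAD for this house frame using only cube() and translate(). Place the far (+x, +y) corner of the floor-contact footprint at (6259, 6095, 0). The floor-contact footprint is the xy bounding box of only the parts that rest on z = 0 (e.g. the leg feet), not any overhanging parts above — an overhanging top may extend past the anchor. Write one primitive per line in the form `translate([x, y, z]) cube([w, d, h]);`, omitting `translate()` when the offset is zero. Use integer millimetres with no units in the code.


translate([319, 115, 0]) cube([5940, 170, 2330]);
translate([319, 5925, 0]) cube([5940, 170, 2330]);
translate([319, 285, 0]) cube([170, 5640, 2330]);
translate([6089, 285, 0]) cube([170, 5640, 2330]);


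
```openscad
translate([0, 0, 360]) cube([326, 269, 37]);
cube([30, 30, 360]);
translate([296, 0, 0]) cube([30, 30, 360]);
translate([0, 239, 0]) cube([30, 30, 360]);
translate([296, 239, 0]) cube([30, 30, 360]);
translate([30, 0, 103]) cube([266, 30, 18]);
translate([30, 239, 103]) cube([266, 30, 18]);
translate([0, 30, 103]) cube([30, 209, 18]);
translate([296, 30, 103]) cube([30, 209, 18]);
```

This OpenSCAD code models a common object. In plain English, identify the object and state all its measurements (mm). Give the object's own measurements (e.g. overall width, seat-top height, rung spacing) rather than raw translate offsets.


A simple wooden stool: a rectangular seat 326 mm (x) by 269 mm (y), 37 mm thick, top face at z = 397 mm, on four square legs, each 30×30 mm in cross-section. The legs rest on z = 0, each flush with a corner of the seat. Four stretchers, 30 mm wide and 18 mm tall, connect adjacent legs with their undersides at z = 103 mm, each running between the inner faces of the legs it joins and aligned with the legs' outer faces on the other axis.


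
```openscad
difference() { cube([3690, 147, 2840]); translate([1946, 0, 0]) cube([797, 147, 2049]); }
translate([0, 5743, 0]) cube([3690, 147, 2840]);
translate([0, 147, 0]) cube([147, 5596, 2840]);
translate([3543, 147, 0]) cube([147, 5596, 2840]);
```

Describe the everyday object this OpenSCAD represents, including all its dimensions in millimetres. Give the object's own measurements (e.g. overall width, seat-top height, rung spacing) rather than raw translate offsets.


A single room: four walls, each 2840 mm tall and 147 mm thick, enclosing an outside footprint 3690×5890 mm (x × y), no floor or roof. The front and back walls (−y and +y sides) run the full x-width; the side walls fit between their inner faces. A door opening 797 mm wide and 2049 mm tall is cut through the front wall from the floor up, its −x edge 1946 mm from the wall's −x end.


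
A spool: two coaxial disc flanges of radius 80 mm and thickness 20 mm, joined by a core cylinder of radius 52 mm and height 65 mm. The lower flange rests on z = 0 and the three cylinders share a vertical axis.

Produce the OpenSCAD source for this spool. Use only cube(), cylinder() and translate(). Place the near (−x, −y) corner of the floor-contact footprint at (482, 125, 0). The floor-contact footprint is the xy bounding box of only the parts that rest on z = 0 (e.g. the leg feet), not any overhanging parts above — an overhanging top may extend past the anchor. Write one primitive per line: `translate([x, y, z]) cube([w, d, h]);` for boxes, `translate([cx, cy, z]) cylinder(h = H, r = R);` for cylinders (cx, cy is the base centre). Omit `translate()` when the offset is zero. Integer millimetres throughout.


translate([562, 205, 0]) cylinder(h = 20, r = 80);
translate([562, 205, 20]) cylinder(h = 65, r = 52);
translate([562, 205, 85]) cylinder(h = 20, r = 80);


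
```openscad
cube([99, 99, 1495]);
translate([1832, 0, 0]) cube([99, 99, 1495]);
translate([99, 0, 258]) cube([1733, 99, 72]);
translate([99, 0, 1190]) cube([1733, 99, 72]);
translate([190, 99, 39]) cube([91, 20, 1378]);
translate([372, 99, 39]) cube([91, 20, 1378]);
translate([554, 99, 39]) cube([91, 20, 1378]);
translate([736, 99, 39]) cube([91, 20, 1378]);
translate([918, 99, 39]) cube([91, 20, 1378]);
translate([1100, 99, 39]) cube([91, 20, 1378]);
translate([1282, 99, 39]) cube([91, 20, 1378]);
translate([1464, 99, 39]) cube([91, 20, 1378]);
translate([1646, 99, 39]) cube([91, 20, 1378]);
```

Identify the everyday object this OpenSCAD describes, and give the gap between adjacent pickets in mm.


A fence section. The picket gap is 91 mm.

Two posts, two rails, 9 pickets — a fence section. Span 1733 mm holds 9 pickets of 91 mm with 10 equal gaps: ⌊(1733 − 9·91) / 10⌋ = 91 mm.


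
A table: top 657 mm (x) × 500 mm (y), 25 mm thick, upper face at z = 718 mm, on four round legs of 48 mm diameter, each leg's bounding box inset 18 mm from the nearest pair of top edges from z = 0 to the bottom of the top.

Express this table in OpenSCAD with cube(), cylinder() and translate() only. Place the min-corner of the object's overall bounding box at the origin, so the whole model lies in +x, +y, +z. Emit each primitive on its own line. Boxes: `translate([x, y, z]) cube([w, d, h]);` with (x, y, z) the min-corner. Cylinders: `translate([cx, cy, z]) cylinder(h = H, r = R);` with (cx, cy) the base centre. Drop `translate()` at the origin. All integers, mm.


translate([0, 0, 693]) cube([657, 500, 25]);
translate([42, 42, 0]) cylinder(h = 693, r = 24);
translate([615, 42, 0]) cylinder(h = 693, r = 24);
translate([42, 458, 0]) cylinder(h = 693, r = 24);
translate([615, 458, 0]) cylinder(h = 693, r = 24);


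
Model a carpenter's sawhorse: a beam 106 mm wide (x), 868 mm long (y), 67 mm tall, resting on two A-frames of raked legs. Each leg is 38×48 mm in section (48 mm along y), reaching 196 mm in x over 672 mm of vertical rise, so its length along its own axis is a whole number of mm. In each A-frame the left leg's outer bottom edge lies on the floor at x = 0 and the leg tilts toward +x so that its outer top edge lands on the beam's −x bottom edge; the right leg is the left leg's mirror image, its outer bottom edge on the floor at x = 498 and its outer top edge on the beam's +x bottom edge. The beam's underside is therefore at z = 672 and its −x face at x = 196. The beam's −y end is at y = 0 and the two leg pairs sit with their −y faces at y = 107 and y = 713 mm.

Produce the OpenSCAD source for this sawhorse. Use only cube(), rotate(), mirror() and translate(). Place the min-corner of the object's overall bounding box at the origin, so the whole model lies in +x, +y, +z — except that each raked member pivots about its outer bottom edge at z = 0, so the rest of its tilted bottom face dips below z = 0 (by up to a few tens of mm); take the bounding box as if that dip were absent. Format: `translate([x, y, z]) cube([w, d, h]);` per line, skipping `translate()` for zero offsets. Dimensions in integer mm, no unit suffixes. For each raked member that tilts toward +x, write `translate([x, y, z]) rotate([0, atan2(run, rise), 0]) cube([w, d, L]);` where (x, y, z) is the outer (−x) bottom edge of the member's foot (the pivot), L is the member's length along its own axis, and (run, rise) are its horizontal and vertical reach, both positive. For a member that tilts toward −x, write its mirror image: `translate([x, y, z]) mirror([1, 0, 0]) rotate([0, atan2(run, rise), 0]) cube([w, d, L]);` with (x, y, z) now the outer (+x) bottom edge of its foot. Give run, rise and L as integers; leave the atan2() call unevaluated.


// leg length = √(196² + 672²) = 700
// right-leg outer foot x = 2·196 + 106 = 498
// beam min-corner = (196, 0, 672)
translate([196, 0, 672]) cube([106, 868, 67]);
translate([0, 107, 0]) rotate([0, atan2(196, 672), 0]) cube([38, 48, 700]);
translate([498, 107, 0]) mirror([1, 0, 0]) rotate([0, atan2(196, 672), 0]) cube([38, 48, 700]);
translate([0, 713, 0]) rotate([0, atan2(196, 672), 0]) cube([38, 48, 700]);
translate([498, 713, 0]) mirror([1, 0, 0]) rotate([0, atan2(196, 672), 0]) cube([38, 48, 700]);


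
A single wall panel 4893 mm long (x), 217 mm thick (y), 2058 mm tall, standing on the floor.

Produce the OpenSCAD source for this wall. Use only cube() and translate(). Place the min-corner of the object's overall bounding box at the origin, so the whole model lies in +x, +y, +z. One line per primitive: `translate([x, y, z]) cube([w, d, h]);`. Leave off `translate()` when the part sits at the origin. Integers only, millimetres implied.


cube([4893, 217, 2058]);


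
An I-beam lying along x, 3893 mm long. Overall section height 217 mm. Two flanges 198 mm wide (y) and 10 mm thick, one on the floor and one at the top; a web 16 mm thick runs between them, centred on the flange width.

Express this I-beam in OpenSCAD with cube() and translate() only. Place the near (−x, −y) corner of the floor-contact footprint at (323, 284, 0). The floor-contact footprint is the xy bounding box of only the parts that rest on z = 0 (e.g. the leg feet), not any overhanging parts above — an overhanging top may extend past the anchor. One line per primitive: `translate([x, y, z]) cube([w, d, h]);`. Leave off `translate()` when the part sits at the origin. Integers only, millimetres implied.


translate([323, 284, 0]) cube([3893, 198, 10]);
translate([323, 375, 10]) cube([3893, 16, 197]);
translate([323, 284, 207]) cube([3893, 198, 10]);


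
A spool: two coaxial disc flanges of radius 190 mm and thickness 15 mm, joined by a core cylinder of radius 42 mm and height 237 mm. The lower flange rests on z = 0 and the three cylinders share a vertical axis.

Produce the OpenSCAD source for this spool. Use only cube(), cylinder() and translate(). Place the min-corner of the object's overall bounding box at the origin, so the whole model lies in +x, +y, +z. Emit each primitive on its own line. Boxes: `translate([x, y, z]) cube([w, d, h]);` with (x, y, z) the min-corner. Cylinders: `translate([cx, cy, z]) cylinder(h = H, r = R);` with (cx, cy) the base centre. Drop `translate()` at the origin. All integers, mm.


translate([190, 190, 0]) cylinder(h = 15, r = 190);
translate([190, 190, 15]) cylinder(h = 237, r = 42);
translate([190, 190, 252]) cylinder(h = 15, r = 190);


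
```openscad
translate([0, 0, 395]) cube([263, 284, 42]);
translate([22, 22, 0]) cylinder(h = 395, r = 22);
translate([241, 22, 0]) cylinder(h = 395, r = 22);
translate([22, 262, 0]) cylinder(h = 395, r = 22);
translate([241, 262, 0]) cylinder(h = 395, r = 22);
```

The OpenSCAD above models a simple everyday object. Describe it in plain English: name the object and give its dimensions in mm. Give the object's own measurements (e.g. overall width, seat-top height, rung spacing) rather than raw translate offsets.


A simple wooden stool: a rectangular seat 263 mm (x) by 284 mm (y), 42 mm thick, top face at z = 437 mm, on four round legs, each 44 mm in diameter. The legs rest on z = 0, each leg's axis is inset half a diameter from the nearest pair of seat edges (so the leg's bounding box is flush with the corner).


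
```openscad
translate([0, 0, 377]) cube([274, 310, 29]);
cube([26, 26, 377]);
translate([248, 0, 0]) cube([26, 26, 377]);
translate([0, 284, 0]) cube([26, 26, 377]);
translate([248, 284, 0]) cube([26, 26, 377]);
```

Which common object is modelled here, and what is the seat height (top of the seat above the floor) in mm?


A stool. The seat height is 406 mm.

A 274×310×29 slab at z = 377 on four corner posts — a stool. The seat top is 377 + 29 = 406 mm.


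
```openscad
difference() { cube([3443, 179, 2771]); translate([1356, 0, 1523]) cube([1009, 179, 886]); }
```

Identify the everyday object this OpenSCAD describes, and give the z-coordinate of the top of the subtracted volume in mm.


A wall with a window opening. The window head height is 2409 mm.

A wall with a rectangular opening subtracted — a window. Sill at z = 1523, opening 886 mm tall, so the head is at 1523 + 886 = 2409 mm.


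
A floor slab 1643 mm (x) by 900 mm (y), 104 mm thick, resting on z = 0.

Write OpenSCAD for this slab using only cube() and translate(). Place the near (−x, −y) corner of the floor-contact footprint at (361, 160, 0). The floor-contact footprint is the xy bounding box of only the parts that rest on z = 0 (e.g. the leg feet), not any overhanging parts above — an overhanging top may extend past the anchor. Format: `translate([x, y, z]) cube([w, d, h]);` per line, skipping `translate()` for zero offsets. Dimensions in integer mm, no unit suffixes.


translate([361, 160, 0]) cube([1643, 900, 104]);


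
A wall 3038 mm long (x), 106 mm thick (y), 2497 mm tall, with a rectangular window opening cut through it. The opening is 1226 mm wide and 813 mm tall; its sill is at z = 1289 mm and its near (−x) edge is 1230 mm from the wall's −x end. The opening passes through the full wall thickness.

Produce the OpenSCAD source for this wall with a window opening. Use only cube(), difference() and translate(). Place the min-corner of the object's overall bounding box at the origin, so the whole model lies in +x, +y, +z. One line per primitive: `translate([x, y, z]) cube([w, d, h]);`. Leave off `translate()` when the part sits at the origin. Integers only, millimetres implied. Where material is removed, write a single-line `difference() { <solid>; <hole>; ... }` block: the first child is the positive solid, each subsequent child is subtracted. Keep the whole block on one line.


difference() { cube([3038, 106, 2497]); translate([1230, 0, 1289]) cube([1226, 106, 813]); }


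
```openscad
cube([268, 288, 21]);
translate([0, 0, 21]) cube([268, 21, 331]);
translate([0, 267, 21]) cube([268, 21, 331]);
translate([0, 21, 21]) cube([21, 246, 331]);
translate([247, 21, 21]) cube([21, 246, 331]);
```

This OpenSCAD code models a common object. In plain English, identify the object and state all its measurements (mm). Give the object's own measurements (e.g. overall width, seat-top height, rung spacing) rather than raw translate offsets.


An open-topped rectangular box: outside dimensions 268×288×352 mm, with a uniform wall and base thickness of 21 mm. The base is a full 268×288 slab on the floor; four walls sit on top of the base. The front and back walls (the −y and +y sides) span the full width; the two side walls fit between them.


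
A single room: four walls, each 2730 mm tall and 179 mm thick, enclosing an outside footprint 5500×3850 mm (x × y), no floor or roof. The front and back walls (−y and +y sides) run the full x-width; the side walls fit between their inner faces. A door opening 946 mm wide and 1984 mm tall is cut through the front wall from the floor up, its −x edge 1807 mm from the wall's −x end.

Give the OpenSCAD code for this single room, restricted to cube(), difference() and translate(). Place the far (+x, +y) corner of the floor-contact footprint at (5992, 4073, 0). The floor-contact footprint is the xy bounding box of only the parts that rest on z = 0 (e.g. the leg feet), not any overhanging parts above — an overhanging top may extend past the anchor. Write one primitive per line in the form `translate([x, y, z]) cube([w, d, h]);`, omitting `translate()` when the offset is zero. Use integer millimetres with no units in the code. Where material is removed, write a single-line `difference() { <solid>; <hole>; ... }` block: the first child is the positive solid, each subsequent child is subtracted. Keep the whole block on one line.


difference() { translate([492, 223, 0]) cube([5500, 179, 2730]); translate([2299, 223, 0]) cube([946, 179, 1984]); }
translate([492, 3894, 0]) cube([5500, 179, 2730]);
translate([492, 402, 0]) cube([179, 3492, 2730]);
translate([5813, 402, 0]) cube([179, 3492, 2730]);


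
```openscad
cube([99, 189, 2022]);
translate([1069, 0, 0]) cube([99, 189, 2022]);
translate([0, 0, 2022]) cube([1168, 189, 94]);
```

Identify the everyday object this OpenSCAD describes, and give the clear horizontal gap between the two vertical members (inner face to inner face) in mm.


A door frame. The clear opening width is 970 mm.

Two 2022 mm tall posts with a header on top — a door frame. The left jamb is 99 mm wide at x = 0; the right jamb starts at x = 1069. The clear opening is 1069 − 99 = 970 mm.


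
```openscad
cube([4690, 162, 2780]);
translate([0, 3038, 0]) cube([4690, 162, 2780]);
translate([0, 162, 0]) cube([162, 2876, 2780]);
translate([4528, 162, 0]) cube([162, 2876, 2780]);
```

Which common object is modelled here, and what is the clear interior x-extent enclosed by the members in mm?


A house (or room) frame. The interior width is 4366 mm.

Four 2780 mm walls enclosing a rectangle with no floor or roof — a room or house frame. Outside width is 4690 mm and wall thickness is 162 mm, so the interior width is 4690 − 2 × 162 = 4366 mm.


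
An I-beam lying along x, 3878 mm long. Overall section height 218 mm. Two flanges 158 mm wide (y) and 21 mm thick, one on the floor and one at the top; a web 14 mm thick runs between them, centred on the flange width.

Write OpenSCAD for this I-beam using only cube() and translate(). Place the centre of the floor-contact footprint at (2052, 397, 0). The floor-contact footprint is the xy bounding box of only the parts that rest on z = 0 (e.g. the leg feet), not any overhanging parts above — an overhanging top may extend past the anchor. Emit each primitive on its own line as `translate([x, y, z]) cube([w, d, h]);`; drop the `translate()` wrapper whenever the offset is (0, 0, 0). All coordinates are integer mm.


translate([113, 318, 0]) cube([3878, 158, 21]);
translate([113, 390, 21]) cube([3878, 14, 176]);
translate([113, 318, 197]) cube([3878, 158, 21]);


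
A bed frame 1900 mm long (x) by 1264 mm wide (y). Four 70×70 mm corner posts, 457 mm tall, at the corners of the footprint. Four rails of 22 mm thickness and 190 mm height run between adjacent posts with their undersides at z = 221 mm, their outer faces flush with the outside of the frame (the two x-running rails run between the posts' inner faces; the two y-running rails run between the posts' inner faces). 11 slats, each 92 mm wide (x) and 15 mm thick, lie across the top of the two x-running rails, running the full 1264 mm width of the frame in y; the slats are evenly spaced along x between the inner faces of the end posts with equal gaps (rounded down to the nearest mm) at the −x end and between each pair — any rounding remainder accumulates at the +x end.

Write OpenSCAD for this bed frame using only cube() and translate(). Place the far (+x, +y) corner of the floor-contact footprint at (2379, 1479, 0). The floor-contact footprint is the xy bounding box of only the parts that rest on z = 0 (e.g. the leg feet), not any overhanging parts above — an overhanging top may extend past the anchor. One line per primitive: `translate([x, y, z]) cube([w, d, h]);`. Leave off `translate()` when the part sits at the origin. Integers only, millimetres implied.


// slat z = rail_z + rail_h = 221 + 190 = 411
// slat gap = ⌊(1760 − 11·92) / 12⌋ = 62
translate([479, 215, 0]) cube([70, 70, 457]);
translate([479, 1409, 0]) cube([70, 70, 457]);
translate([2309, 215, 0]) cube([70, 70, 457]);
translate([2309, 1409, 0]) cube([70, 70, 457]);
translate([549, 215, 221]) cube([1760, 22, 190]);
translate([549, 1457, 221]) cube([1760, 22, 190]);
translate([479, 285, 221]) cube([22, 1124, 190]);
translate([2357, 285, 221]) cube([22, 1124, 190]);
translate([611, 215, 411]) cube([92, 1264, 15]);
translate([765, 215, 411]) cube([92, 1264, 15]);
translate([919, 215, 411]) cube([92, 1264, 15]);
translate([1073, 215, 411]) cube([92, 1264, 15]);
translate([1227, 215, 411]) cube([92, 1264, 15]);
translate([1381, 215, 411]) cube([92, 1264, 15]);
translate([1535, 215, 411]) cube([92, 1264, 15]);
translate([1689, 215, 411]) cube([92, 1264, 15]);
translate([1843, 215, 411]) cube([92, 1264, 15]);
translate([1997, 215, 411]) cube([92, 1264, 15]);
translate([2151, 215, 411]) cube([92, 1264, 15]);


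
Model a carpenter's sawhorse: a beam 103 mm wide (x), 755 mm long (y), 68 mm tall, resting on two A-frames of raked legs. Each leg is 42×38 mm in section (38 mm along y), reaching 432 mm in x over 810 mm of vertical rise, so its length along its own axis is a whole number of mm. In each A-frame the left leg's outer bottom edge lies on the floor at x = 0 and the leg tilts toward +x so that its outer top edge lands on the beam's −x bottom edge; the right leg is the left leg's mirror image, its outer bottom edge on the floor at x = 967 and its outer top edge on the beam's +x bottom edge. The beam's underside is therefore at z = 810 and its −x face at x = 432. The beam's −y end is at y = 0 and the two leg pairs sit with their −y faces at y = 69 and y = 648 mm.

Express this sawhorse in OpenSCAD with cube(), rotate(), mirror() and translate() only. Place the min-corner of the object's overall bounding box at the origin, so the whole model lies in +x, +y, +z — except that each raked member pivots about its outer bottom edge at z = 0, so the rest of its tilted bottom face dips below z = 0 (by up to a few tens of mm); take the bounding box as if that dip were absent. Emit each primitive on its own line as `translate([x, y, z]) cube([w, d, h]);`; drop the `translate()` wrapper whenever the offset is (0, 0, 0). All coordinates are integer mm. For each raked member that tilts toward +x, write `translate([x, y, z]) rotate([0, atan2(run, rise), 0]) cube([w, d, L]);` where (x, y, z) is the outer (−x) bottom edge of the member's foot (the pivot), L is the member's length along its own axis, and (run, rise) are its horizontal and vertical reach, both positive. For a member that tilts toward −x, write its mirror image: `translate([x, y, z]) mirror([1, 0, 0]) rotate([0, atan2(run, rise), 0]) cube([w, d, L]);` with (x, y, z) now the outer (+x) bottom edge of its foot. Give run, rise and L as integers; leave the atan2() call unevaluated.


translate([432, 0, 810]) cube([103, 755, 68]);
translate([0, 69, 0]) rotate([0, atan2(432, 810), 0]) cube([42, 38, 918]);
translate([967, 69, 0]) mirror([1, 0, 0]) rotate([0, atan2(432, 810), 0]) cube([42, 38, 918]);
translate([0, 648, 0]) rotate([0, atan2(432, 810), 0]) cube([42, 38, 918]);
translate([967, 648, 0]) mirror([1, 0, 0]) rotate([0, atan2(432, 810), 0]) cube([42, 38, 918]);


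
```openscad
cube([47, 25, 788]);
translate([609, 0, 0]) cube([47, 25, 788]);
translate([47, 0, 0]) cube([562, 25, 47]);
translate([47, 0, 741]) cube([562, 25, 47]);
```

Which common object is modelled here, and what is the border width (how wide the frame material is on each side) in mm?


A picture frame. The border width is 47 mm.

Four thin pieces enclosing a rectangular opening — a picture frame. The two full-height stiles are 788 mm tall; the top rail sits at z = 741 and is 47 mm tall, so the border above the opening is 788 − 741 = 47 mm, matching the stile x-width.


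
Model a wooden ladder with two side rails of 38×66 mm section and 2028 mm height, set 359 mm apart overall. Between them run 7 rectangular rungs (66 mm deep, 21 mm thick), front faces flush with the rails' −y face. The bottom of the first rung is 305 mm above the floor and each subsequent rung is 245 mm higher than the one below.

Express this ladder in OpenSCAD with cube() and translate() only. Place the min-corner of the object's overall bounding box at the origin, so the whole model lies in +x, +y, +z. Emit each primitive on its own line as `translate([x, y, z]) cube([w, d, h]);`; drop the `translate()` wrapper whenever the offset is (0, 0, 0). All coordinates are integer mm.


// rung span = 359 - 2*38 = 283
// rung[k] z = 305 + k*245
cube([38, 66, 2028]);
translate([321, 0, 0]) cube([38, 66, 2028]);
translate([38, 0, 305]) cube([283, 66, 21]);
translate([38, 0, 550]) cube([283, 66, 21]);
translate([38, 0, 795]) cube([283, 66, 21]);
translate([38, 0, 1040]) cube([283, 66, 21]);
translate([38, 0, 1285]) cube([283, 66, 21]);
translate([38, 0, 1530]) cube([283, 66, 21]);
translate([38, 0, 1775]) cube([283, 66, 21]);


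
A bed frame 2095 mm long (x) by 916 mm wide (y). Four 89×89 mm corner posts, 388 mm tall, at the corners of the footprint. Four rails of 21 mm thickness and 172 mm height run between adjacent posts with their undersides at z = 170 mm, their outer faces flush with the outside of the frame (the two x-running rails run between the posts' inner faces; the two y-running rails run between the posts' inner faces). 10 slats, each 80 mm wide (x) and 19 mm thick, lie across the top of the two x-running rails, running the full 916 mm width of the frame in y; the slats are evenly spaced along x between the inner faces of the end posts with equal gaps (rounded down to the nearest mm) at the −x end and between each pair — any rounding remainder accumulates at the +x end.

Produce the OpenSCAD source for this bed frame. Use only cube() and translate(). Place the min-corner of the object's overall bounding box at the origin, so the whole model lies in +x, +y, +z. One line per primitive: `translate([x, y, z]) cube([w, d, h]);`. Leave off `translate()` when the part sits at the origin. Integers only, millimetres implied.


cube([89, 89, 388]);
translate([0, 827, 0]) cube([89, 89, 388]);
translate([2006, 0, 0]) cube([89, 89, 388]);
translate([2006, 827, 0]) cube([89, 89, 388]);
translate([89, 0, 170]) cube([1917, 21, 172]);
translate([89, 895, 170]) cube([1917, 21, 172]);
translate([0, 89, 170]) cube([21, 738, 172]);
translate([2074, 89, 170]) cube([21, 738, 172]);
translate([190, 0, 342]) cube([80, 916, 19]);
translate([371, 0, 342]) cube([80, 916, 19]);
translate([552, 0, 342]) cube([80, 916, 19]);
translate([733, 0, 342]) cube([80, 916, 19]);
translate([914, 0, 342]) cube([80, 916, 19]);
translate([1095, 0, 342]) cube([80, 916, 19]);
translate([1276, 0, 342]) cube([80, 916, 19]);
translate([1457, 0, 342]) cube([80, 916, 19]);
translate([1638, 0, 342]) cube([80, 916, 19]);
translate([1819, 0, 342]) cube([80, 916, 19]);


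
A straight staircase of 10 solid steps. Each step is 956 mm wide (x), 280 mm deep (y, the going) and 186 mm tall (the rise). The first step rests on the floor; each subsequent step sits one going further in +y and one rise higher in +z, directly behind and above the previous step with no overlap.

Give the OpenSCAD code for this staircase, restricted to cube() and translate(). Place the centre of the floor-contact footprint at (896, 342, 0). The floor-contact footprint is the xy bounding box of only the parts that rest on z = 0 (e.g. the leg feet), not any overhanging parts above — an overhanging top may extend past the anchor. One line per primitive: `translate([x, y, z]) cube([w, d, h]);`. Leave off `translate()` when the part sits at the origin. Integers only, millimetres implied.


translate([418, 202, 0]) cube([956, 280, 186]);
translate([418, 482, 186]) cube([956, 280, 186]);
translate([418, 762, 372]) cube([956, 280, 186]);
translate([418, 1042, 558]) cube([956, 280, 186]);
translate([418, 1322, 744]) cube([956, 280, 186]);
translate([418, 1602, 930]) cube([956, 280, 186]);
translate([418, 1882, 1116]) cube([956, 280, 186]);
translate([418, 2162, 1302]) cube([956, 280, 186]);
translate([418, 2442, 1488]) cube([956, 280, 186]);
translate([418, 2722, 1674]) cube([956, 280, 186]);


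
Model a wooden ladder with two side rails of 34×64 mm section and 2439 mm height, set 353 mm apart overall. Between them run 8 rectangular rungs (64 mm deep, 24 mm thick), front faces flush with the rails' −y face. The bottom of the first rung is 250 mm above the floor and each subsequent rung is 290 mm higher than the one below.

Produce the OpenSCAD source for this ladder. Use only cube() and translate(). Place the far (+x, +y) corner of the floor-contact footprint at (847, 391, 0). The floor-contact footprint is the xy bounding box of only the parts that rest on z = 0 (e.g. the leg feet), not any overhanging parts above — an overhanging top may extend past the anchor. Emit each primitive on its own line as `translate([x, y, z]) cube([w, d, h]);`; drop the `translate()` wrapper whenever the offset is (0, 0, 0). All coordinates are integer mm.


translate([494, 327, 0]) cube([34, 64, 2439]);
translate([813, 327, 0]) cube([34, 64, 2439]);
translate([528, 327, 250]) cube([285, 64, 24]);
translate([528, 327, 540]) cube([285, 64, 24]);
translate([528, 327, 830]) cube([285, 64, 24]);
translate([528, 327, 1120]) cube([285, 64, 24]);
translate([528, 327, 1410]) cube([285, 64, 24]);
translate([528, 327, 1700]) cube([285, 64, 24]);
translate([528, 327, 1990]) cube([285, 64, 24]);
translate([528, 327, 2280]) cube([285, 64, 24]);


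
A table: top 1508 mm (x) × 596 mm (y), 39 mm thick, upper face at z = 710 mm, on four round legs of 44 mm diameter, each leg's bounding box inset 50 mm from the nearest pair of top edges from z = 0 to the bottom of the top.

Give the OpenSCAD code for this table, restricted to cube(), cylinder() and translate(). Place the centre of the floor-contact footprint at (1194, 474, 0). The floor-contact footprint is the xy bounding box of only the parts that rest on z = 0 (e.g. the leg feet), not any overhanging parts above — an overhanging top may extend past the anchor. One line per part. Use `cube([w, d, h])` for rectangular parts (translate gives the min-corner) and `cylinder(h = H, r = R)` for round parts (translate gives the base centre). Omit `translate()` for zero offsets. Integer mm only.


translate([440, 176, 671]) cube([1508, 596, 39]);
translate([512, 248, 0]) cylinder(h = 671, r = 22);
translate([1876, 248, 0]) cylinder(h = 671, r = 22);
translate([512, 700, 0]) cylinder(h = 671, r = 22);
translate([1876, 700, 0]) cylinder(h = 671, r = 22);


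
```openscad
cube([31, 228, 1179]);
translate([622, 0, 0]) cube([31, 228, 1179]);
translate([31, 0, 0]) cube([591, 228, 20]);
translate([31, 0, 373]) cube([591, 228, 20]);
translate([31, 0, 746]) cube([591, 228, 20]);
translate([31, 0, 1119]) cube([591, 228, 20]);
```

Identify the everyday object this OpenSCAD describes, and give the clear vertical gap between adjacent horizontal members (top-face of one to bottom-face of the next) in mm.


A bookshelf. The clear shelf gap is 353 mm.

Two tall side panels with 4 horizontal boards between them — a bookshelf. The first two shelf undersides are at z = 0 and z = 373; with shelf thickness 20, the clear gap is 373 − 0 − 20 = 353 mm.


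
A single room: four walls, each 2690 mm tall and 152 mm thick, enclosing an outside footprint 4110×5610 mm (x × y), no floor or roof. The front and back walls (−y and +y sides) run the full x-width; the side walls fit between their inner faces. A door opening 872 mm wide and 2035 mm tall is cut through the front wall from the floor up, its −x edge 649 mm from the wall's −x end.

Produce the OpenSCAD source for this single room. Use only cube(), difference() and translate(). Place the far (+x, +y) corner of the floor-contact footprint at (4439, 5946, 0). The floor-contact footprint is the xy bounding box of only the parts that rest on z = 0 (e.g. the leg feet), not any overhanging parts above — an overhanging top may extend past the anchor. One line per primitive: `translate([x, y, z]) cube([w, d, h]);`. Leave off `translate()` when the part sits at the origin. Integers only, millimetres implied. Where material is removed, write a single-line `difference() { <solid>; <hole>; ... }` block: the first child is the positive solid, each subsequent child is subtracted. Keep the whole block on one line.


difference() { translate([329, 336, 0]) cube([4110, 152, 2690]); translate([978, 336, 0]) cube([872, 152, 2035]); }
translate([329, 5794, 0]) cube([4110, 152, 2690]);
translate([329, 488, 0]) cube([152, 5306, 2690]);
translate([4287, 488, 0]) cube([152, 5306, 2690]);


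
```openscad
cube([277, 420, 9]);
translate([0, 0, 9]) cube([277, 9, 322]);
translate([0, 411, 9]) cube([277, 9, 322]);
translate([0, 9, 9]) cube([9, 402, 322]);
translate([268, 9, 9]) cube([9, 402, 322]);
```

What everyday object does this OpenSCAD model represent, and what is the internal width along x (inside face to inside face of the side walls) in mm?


An open box. The internal width is 259 mm.

A 277×420 base slab with four walls standing on it — an open box. The base is 277 mm wide and the walls are 9 mm thick, so the internal width is 277 − 2 × 9 = 259 mm.


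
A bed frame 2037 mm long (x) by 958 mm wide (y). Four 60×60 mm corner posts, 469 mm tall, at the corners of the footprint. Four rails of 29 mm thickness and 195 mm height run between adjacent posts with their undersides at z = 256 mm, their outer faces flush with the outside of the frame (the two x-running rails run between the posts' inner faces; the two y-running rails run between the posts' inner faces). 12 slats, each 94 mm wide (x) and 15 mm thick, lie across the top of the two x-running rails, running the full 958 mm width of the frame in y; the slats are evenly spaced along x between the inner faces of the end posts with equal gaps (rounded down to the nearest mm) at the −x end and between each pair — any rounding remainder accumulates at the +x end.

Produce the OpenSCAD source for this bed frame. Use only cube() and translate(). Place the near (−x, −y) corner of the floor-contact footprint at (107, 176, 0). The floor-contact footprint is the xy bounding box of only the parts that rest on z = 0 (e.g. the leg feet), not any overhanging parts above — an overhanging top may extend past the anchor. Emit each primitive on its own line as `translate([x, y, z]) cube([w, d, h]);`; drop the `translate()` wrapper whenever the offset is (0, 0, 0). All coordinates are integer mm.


translate([107, 176, 0]) cube([60, 60, 469]);
translate([107, 1074, 0]) cube([60, 60, 469]);
translate([2084, 176, 0]) cube([60, 60, 469]);
translate([2084, 1074, 0]) cube([60, 60, 469]);
translate([167, 176, 256]) cube([1917, 29, 195]);
translate([167, 1105, 256]) cube([1917, 29, 195]);
translate([107, 236, 256]) cube([29, 838, 195]);
translate([2115, 236, 256]) cube([29, 838, 195]);
translate([227, 176, 451]) cube([94, 958, 15]);
translate([381, 176, 451]) cube([94, 958, 15]);
translate([535, 176, 451]) cube([94, 958, 15]);
translate([689, 176, 451]) cube([94, 958, 15]);
translate([843, 176, 451]) cube([94, 958, 15]);
translate([997, 176, 451]) cube([94, 958, 15]);
translate([1151, 176, 451]) cube([94, 958, 15]);
translate([1305, 176, 451]) cube([94, 958, 15]);
translate([1459, 176, 451]) cube([94, 958, 15]);
translate([1613, 176, 451]) cube([94, 958, 15]);
translate([1767, 176, 451]) cube([94, 958, 15]);
translate([1921, 176, 451]) cube([94, 958, 15]);
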